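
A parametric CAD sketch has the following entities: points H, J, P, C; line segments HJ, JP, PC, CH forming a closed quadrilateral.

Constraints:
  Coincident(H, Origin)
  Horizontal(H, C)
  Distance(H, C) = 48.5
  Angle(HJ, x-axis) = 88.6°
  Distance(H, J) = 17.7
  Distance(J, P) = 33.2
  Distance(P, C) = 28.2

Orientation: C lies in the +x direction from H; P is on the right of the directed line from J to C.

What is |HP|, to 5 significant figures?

22.901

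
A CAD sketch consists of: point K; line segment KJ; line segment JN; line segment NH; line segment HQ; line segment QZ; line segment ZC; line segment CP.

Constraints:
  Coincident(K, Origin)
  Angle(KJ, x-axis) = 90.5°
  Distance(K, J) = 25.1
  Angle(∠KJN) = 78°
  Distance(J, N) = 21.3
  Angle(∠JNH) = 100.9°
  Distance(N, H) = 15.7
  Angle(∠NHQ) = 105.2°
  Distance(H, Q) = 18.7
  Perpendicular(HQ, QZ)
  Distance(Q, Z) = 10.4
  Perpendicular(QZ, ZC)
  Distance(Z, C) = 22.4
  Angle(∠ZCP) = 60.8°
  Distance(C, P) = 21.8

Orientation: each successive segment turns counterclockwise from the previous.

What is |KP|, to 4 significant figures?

16.70

The perpendicularity gives ZC at right angles to QZ, so ZC runs at 166.4°; with |ZC| = 22.4, C = (-21.73, 15.77). ∠ZCP = 60.8° gives CP at -74.40° from the x-axis; with |CP| = 21.8, P = (-15.86, -5.224). Then |KP| = |P − K| = 16.70.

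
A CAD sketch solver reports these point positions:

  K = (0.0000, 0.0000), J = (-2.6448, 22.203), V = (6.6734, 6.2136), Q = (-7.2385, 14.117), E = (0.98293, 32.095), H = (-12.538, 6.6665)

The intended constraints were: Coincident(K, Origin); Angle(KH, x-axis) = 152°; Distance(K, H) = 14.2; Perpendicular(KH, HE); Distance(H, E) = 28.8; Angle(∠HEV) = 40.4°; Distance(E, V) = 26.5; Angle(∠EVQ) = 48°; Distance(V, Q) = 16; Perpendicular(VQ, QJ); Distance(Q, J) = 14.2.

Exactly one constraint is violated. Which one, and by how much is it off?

Distance(Q, J) = 14.2 — off by 4.90.

K = (0.00, 0.00) ✓; KH at 152.0° ✓; |KH| = 14.20 ✓; ∠(KH, HE) = 90.00° ✓; |HE| = 28.80 ✓; ∠HEV = 40.40° ✓; |EV| = 26.50 ✓; ∠EVQ = 48.00° ✓; |VQ| = 16.00 ✓; ∠(VQ, QJ) = 90.00° ✓; |QJ| = 9.300 ✗.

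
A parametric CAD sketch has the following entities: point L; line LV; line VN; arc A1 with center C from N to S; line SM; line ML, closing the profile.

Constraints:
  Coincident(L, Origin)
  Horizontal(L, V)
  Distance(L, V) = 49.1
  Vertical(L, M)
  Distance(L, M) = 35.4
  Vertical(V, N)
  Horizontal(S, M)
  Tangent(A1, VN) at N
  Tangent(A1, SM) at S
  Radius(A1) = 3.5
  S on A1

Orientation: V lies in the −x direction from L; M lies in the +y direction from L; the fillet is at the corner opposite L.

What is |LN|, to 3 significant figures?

58.6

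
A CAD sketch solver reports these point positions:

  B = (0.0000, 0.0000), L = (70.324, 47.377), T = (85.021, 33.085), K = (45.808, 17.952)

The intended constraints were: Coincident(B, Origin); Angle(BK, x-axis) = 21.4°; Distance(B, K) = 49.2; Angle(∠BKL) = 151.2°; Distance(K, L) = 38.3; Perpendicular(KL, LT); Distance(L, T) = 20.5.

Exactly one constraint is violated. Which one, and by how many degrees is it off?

Perpendicular(KL, LT) — off by 4.40°.

B = (0.00, 0.00) ✓; BK at 21.40° ✓; |BK| = 49.20 ✓; ∠BKL = 151.2° ✓; |KL| = 38.30 ✓; ∠(KL, LT) = 94.40° ✗; |LT| = 20.50 ✓.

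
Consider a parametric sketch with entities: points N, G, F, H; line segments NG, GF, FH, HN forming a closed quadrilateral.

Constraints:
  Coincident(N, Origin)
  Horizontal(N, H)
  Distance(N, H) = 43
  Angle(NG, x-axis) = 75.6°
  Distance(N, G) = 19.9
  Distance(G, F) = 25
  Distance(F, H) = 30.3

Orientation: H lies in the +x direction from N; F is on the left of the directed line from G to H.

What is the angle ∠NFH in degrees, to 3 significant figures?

75.0°

Checks: |GF| = 25.00 ✓; |FH| = 30.30 ✓.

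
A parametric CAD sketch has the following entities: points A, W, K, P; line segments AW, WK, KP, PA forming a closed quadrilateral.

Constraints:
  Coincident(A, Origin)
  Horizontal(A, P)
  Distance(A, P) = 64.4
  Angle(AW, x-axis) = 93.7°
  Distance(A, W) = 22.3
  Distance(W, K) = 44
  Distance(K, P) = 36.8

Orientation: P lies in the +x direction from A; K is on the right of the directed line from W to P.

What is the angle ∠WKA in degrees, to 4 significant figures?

28.00°

Checks: |WK| = 44.00 ✓; |KP| = 36.80 ✓.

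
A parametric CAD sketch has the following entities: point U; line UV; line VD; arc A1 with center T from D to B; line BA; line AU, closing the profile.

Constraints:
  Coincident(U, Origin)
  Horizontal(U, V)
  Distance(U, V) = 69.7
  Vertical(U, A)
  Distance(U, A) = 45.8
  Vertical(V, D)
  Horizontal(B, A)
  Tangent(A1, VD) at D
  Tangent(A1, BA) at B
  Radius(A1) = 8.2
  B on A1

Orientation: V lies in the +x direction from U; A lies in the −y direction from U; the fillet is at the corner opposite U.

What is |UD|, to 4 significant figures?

79.20

The virtual corner opposite U is at (69.70, -45.80). The tangent condition forces TD to be normal to VD and the tangent condition forces TB to be normal to BA, with radius 8.2, so the center T sits 8.2 in from both sides at T = (61.50, -37.60). That places the tangent points at D = (69.70, -37.60) on VD and B = (61.50, -45.80) on BA. Then |UD| = |D − U| = 79.20.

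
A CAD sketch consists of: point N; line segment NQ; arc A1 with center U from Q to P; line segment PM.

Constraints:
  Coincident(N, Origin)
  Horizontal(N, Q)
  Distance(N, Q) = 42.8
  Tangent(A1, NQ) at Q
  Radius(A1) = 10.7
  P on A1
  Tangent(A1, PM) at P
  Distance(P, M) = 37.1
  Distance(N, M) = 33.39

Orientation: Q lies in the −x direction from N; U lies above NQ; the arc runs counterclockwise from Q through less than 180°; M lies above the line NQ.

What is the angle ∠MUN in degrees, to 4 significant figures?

47.03°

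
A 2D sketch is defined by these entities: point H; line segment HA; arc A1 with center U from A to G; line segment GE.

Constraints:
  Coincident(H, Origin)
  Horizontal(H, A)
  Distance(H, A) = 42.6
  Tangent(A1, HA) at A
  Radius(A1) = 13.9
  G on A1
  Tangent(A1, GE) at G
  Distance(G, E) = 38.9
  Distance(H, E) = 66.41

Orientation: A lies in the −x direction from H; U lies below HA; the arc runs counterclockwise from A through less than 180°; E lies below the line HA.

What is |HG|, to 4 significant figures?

58.58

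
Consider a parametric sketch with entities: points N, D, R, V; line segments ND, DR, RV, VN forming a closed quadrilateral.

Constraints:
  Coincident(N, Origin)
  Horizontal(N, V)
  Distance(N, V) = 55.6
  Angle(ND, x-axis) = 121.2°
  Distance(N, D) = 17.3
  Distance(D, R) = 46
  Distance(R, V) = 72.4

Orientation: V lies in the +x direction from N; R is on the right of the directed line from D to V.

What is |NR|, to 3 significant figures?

32.7

N is at the origin; N and V share the same y with |NV| = 55.6 and V in +x, so V = (55.6, 0). ND runs at 121.2° with |ND| = 17.3, so D = (-8.96, 14.8). R is determined by |DR| = 46.0 and |RV| = 72.4 together: it lies at the intersection of circle(D, 46.0) and circle(V, 72.4). With |DV| = 66.2, the foot of the radical line on DV is 9.52 from D and the perpendicular offset is √(46.0² − 9.52²) = 45.0. Taking the right-of-DV solution: R = (-9.73, -31.2).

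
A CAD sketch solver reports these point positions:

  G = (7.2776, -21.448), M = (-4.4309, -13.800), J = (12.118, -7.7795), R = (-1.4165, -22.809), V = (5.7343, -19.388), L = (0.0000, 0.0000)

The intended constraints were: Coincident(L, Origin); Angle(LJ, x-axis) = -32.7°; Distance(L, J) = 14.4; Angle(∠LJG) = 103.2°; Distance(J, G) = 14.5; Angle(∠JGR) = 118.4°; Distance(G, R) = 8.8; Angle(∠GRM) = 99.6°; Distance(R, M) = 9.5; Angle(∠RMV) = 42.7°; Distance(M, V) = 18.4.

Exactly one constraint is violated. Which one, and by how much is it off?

Distance(M, V) = 18.4 — off by 6.80.

L = (0.00, 0.00) ✓; LJ at -32.70° ✓; |LJ| = 14.40 ✓; ∠LJG = 103.2° ✓; |JG| = 14.50 ✓; ∠JGR = 118.4° ✓; |GR| = 8.800 ✓; ∠GRM = 99.60° ✓; |RM| = 9.500 ✓; ∠RMV = 42.70° ✓; |MV| = 11.60 ✗.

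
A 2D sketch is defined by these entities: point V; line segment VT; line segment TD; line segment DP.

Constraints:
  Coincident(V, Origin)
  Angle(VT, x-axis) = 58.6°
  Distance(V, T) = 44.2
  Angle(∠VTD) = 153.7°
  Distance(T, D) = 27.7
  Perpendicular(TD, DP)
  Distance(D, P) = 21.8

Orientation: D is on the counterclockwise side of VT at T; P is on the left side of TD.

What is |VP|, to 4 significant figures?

67.36

∠VTD = 153.7°, so TD runs at 58.6° + (180° − 153.7°) = 84.90° from the x-axis; with |TD| = 27.7, D = T + 27.7·(cos 84.90°, sin 84.90°) = (25.49, 65.32). TD is perpendicular to DP; with |DP| = 21.8 on the left of TD, P = D + 21.8·(-0.9960, 0.08889) = (3.777, 67.26). Then |VP| = |P − V| = 67.36.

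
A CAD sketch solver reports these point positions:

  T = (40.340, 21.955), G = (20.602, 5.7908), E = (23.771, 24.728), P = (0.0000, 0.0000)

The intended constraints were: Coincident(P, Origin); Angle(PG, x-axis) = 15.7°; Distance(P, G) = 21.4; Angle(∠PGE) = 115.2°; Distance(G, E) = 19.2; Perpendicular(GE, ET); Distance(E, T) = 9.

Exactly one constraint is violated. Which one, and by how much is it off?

Distance(E, T) = 9 — off by 7.80.

P = (0.00, 0.00) ✓; PG at 15.70° ✓; |PG| = 21.40 ✓; ∠PGE = 115.2° ✓; |GE| = 19.20 ✓; ∠(GE, ET) = 90.00° ✓; |ET| = 16.80 ✗.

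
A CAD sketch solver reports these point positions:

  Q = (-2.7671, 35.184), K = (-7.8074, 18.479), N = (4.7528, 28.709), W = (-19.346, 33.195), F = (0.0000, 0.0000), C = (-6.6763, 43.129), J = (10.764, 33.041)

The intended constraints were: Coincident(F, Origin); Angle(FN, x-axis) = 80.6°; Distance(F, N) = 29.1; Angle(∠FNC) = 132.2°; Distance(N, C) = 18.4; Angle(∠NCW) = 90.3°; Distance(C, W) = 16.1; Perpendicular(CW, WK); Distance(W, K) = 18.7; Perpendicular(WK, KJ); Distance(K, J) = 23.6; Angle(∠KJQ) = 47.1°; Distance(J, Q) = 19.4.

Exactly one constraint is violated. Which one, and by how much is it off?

Distance(J, Q) = 19.4 — off by 5.70.

F = (0.00, 0.00) ✓; FN at 80.60° ✓; |FN| = 29.10 ✓; ∠FNC = 132.2° ✓; |NC| = 18.40 ✓; ∠NCW = 90.30° ✓; |CW| = 16.10 ✓; ∠(CW, WK) = 90.00° ✓; |WK| = 18.70 ✓; ∠(WK, KJ) = 90.00° ✓; |KJ| = 23.60 ✓; ∠KJQ = 47.10° ✓; |JQ| = 13.70 ✗.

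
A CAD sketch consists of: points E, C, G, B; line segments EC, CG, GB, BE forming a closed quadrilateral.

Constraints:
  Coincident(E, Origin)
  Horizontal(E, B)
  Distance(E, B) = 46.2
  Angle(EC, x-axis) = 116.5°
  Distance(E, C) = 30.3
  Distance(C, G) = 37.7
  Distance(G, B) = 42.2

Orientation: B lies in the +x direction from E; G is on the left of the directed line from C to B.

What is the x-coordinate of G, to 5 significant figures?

23.255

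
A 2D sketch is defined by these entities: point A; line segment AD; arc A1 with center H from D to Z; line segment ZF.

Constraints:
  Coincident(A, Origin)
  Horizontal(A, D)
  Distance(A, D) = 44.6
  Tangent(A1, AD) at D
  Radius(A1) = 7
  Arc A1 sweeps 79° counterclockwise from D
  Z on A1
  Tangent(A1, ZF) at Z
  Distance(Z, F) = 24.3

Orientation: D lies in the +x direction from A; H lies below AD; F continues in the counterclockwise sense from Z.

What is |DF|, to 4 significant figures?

31.68

A is at the origin; AD is horizontal with |AD| = 44.6 and D on the +x side, so D = (44.60, 0.000). A1 meets AD tangentially, so HD is at right angles to AD, so H = D + (0, -7) = (44.60, -7.000). On A1, D sits at bearing 90° from H; a 79° counterclockwise sweep puts Z at bearing 169°, so Z = H + 7.0·(cos 169°, sin 169°) = (37.73, -5.664). Since A1 is tangent to ZF there, HZ ⟂ ZF, so ZF runs along (−sin 169°, cos 169°); with |ZF| = 24.3, F = (33.09, -29.52). Then |DF| = |F − D| = 31.68.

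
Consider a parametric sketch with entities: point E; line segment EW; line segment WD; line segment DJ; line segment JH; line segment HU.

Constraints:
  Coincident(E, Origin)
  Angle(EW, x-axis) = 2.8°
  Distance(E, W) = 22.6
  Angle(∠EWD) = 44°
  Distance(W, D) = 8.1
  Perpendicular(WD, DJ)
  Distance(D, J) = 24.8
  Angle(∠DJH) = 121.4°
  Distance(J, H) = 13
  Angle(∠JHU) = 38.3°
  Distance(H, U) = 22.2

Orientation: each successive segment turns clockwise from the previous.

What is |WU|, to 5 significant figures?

11.737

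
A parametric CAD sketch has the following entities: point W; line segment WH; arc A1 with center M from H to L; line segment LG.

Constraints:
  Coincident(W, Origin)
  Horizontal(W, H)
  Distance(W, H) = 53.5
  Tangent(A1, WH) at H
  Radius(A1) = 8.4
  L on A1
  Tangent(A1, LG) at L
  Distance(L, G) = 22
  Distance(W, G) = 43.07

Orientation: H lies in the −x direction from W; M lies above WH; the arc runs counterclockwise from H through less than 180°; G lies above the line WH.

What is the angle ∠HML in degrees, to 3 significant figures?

62.2°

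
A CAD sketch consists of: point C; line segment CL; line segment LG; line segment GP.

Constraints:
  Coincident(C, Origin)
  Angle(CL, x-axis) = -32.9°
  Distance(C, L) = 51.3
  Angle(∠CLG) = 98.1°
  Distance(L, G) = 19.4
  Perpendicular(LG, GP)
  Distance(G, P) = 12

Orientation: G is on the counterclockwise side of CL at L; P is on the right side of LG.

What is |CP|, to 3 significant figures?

68.2

C is at the origin; CL runs at -32.9° with length 51.3, so L = 51.3·(cos -32.9°, sin -32.9°) = (43.1, -27.9). ∠CLG = 98.1°, so LG runs at -32.9° + (180° − 98.1°) = 49.0° from the x-axis; with |LG| = 19.4, G = L + 19.4·(cos 49.0°, sin 49.0°) = (55.8, -13.2). LG ⟂ GP; with |GP| = 12.0 on the right of LG, P = G + 12.0·(0.755, -0.656) = (64.9, -21.1). Then |CP| = |P − C| = 68.2.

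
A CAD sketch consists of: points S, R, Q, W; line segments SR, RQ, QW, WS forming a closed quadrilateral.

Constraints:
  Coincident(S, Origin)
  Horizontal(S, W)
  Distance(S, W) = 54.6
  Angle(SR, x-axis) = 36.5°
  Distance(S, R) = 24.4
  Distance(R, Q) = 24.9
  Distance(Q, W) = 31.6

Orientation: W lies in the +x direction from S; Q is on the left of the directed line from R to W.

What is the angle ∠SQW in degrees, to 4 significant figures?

81.76°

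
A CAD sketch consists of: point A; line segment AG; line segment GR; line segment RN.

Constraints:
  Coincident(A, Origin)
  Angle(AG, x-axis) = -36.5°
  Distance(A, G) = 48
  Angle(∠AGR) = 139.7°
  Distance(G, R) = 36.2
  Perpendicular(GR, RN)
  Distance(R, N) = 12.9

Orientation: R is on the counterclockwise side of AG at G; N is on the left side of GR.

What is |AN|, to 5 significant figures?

75.035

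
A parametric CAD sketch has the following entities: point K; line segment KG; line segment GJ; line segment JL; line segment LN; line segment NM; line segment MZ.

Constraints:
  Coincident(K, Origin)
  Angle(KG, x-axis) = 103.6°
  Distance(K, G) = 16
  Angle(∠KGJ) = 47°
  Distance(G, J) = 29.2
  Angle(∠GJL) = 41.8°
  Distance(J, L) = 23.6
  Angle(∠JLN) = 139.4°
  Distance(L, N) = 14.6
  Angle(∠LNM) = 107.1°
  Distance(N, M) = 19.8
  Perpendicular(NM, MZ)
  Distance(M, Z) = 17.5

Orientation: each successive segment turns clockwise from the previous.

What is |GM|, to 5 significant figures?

9.6126

K is at the origin; KG runs at 103.6° with length 16.0, so G = (-3.7623, 15.551). ∠KGJ = 47.0° gives GJ at -29.400° from the x-axis; with |GJ| = 29.2, J = (21.677, 1.2170). ∠GJL = 41.8° gives JL at -167.60° from the x-axis; with |JL| = 23.6, L = (-1.3723, -3.8508). ∠JLN = 139.4° gives LN at 151.80° from the x-axis; with |LN| = 14.6, N = (-14.239, 3.0485). ∠LNM = 107.1° gives NM at 78.900° from the x-axis; with |NM| = 19.8, M = (-10.427, 22.478). Then |GM| = |M − G| = 9.6126.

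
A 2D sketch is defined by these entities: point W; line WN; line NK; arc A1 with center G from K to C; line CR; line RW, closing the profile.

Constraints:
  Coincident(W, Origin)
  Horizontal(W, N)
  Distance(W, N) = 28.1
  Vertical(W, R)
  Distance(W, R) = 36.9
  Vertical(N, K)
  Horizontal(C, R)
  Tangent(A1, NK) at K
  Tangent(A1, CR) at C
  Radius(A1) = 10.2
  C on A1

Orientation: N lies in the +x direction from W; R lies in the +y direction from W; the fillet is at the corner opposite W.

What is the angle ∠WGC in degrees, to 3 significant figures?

146°

W is at the origin; W and N share the same y with |WN| = 28.1 and N on the +x side, so N = (28.1, 0.00). W and R share the same x with |WR| = 36.9 and R on the +y side, so R = (0.00, 36.9). The virtual corner opposite W is at (28.1, 36.9). The tangent condition forces GK to be normal to NK and the tangent condition forces GC to be normal to CR, with radius 10.2, so the center G sits 10.2 in from both sides at G = (17.9, 26.7). That places the tangent points at K = (28.1, 26.7) on NK and C = (17.9, 36.9) on CR. Then cos ∠WGC = GW·GC / (|GW||GC|), giving 146°.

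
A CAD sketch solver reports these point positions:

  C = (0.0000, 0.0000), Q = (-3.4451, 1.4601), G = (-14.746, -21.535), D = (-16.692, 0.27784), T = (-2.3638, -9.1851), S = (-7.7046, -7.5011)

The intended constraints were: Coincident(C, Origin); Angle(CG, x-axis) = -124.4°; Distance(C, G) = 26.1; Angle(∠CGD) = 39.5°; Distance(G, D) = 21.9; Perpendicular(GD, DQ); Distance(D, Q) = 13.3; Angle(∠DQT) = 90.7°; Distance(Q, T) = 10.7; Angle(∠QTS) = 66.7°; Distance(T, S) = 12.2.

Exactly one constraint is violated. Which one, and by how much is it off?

Distance(T, S) = 12.2 — off by 6.60.

C = (0.00, 0.00) ✓; CG at -124.4° ✓; |CG| = 26.10 ✓; ∠CGD = 39.50° ✓; |GD| = 21.90 ✓; ∠(GD, DQ) = 90.00° ✓; |DQ| = 13.30 ✓; ∠DQT = 90.70° ✓; |QT| = 10.70 ✓; ∠QTS = 66.70° ✓; |TS| = 5.600 ✗.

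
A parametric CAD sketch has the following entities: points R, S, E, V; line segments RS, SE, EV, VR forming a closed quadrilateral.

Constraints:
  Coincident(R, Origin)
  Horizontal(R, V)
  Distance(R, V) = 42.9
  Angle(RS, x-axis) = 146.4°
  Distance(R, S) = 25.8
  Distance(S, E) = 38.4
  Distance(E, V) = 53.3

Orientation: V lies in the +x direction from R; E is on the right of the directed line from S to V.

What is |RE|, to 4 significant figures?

21.79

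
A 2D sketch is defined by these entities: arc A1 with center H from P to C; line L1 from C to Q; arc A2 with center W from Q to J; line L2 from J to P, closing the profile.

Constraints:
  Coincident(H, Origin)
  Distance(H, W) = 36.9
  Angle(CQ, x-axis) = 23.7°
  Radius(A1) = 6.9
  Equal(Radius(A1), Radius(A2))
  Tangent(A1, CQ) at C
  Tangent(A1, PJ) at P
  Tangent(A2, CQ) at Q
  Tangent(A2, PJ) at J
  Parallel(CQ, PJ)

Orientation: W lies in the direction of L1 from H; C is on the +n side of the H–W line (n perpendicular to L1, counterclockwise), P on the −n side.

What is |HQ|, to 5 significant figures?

37.540

The slot axis is L1's direction at 23.7°, so u = (cos 23.7°, sin 23.7°) = (0.91566, 0.40195) and n = (−sin 23.7°, cos 23.7°) = (-0.40195, 0.91566). H is at the origin and W lies 36.9 along u from H, so W = 36.9·u = (33.788, 14.832). Tangency of A1 to both parallel lines with radius 6.9 puts C and P at H ± 6.9·n: C = (-2.7734, 6.3181), P = (2.7734, -6.3181). Equal radii place Q and J the same way about W: Q = W + 6.9·n = (31.015, 21.150), J = W − 6.9·n = (36.561, 8.5138). Then |HQ| = |Q − H| = 37.540.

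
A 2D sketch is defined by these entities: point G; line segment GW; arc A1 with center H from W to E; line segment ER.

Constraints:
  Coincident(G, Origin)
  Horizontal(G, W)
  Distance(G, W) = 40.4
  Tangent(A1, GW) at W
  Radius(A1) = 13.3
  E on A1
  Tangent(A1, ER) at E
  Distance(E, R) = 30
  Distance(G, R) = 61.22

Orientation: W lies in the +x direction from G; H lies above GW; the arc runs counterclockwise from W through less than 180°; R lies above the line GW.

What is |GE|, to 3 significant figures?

55.8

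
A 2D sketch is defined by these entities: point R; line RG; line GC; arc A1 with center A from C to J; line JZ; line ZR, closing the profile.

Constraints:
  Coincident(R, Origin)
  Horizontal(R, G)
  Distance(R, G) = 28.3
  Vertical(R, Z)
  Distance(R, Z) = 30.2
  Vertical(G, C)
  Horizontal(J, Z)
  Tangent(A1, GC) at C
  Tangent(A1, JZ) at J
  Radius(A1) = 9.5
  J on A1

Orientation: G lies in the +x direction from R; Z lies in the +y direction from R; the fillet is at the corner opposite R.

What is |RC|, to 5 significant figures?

35.063

R is at the origin; RG is horizontal with |RG| = 28.3 and G on the +x side, so G = (28.300, 0.0000). RZ is vertical with |RZ| = 30.2 and Z on the +y side, so Z = (0.0000, 30.200). The virtual corner opposite R is at (28.300, 30.200). Since A1 is tangent to GC there, AC ⟂ GC and the tangent condition forces AJ to be normal to JZ, with radius 9.5, so the center A sits 9.5 in from both sides at A = (18.800, 20.700). That places the tangent points at C = (28.300, 20.700) on GC and J = (18.800, 30.200) on JZ. Then |RC| = |C − R| = 35.063.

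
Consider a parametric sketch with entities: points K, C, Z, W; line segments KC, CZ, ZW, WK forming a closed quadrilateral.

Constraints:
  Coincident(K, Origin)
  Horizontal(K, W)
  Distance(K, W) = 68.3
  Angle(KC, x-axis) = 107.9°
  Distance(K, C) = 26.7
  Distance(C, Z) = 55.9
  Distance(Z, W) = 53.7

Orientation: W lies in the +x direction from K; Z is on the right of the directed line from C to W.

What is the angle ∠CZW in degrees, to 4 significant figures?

94.68°

K is at the origin; K and W share the same y with |KW| = 68.3 and W in +x, so W = (68.3, 0). KC runs at 107.9° with |KC| = 26.7, so C = (-8.206, 25.41). Z is determined by |CZ| = 55.9 and |ZW| = 53.7 together: it lies at the intersection of circle(C, 55.9) and circle(W, 53.7). With |CW| = 80.61, the foot of the radical line on CW is 41.80 from C and the perpendicular offset is √(55.9² − 41.80²) = 37.11. Taking the right-of-CW solution: Z = (19.77, -22.99).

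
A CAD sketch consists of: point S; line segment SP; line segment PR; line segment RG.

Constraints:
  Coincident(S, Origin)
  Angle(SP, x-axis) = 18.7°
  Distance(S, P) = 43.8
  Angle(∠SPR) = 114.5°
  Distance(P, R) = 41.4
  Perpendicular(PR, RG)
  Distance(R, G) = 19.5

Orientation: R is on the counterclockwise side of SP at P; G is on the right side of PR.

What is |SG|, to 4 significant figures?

84.09

S is at the origin; SP runs at 18.7° with length 43.8, so P = 43.8·(cos 18.7°, sin 18.7°) = (41.49, 14.04). ∠SPR = 114.5°, so PR runs at 18.7° + (180° − 114.5°) = 84.20° from the x-axis; with |PR| = 41.4, R = P + 41.4·(cos 84.20°, sin 84.20°) = (45.67, 55.23). PR ⟂ RG; with |RG| = 19.5 on the right of PR, G = R + 19.5·(0.9949, -0.1011) = (65.07, 53.26). Then |SG| = |G − S| = 84.09.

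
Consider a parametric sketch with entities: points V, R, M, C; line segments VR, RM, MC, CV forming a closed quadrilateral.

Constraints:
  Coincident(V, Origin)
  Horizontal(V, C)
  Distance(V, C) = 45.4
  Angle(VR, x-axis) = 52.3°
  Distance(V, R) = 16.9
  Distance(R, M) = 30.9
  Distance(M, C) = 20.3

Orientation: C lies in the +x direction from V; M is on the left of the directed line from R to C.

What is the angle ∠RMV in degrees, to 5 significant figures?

14.065°

V is at the origin; VC is horizontal with |VC| = 45.4 and C in +x, so C = (45.4, 0). VR runs at 52.3° with |VR| = 16.9, so R = (10.335, 13.372). M is determined by |RM| = 30.9 and |MC| = 20.3 together: it lies at the intersection of circle(R, 30.9) and circle(C, 20.3). With |RC| = 37.528, the foot of the radical line on RC is 25.995 from R and the perpendicular offset is √(30.9² − 25.995²) = 16.705. Taking the left-of-RC solution: M = (40.576, 19.718).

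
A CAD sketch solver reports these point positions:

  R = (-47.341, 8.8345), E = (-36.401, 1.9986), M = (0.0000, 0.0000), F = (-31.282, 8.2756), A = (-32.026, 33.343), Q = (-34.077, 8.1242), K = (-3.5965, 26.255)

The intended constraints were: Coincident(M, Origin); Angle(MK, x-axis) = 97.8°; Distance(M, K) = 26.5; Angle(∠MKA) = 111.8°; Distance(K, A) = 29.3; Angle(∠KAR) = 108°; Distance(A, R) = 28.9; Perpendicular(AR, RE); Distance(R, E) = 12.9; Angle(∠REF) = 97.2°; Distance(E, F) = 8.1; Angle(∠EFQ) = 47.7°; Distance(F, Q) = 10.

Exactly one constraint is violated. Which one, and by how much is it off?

Distance(F, Q) = 10 — off by 7.20.

M = (0.00, 0.00) ✓; MK at 97.80° ✓; |MK| = 26.50 ✓; ∠MKA = 111.8° ✓; |KA| = 29.30 ✓; ∠KAR = 108.0° ✓; |AR| = 28.90 ✓; ∠(AR, RE) = 90.00° ✓; |RE| = 12.90 ✓; ∠REF = 97.20° ✓; |EF| = 8.100 ✓; ∠EFQ = 47.70° ✓; |FQ| = 2.799 ✗.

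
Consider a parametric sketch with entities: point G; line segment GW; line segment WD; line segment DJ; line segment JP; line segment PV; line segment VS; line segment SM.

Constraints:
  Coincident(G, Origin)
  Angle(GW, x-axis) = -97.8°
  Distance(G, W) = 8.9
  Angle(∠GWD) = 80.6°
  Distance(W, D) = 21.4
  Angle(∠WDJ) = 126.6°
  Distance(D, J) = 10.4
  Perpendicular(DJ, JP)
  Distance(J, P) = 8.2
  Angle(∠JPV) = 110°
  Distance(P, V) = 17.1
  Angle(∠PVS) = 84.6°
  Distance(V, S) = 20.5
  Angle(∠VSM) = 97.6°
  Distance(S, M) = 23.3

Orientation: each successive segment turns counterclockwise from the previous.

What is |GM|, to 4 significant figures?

39.08

G is at the origin; GW runs at -97.8° with length 8.9, so W = (-1.208, -8.818). ∠GWD = 80.6° gives WD at 1.600° from the x-axis; with |WD| = 21.4, D = (20.18, -8.220). ∠WDJ = 126.6° gives DJ at 55.00° from the x-axis; with |DJ| = 10.4, J = (26.15, 0.2990). The perpendicularity gives JP at right angles to DJ, so JP runs at 145.0°; with |JP| = 8.2, P = (19.43, 5.002). ∠JPV = 110.0° gives PV at -145.0° from the x-axis; with |PV| = 17.1, V = (5.424, -4.806). ∠PVS = 84.6° gives VS at -49.60° from the x-axis; with |VS| = 20.5, S = (18.71, -20.42). ∠VSM = 97.6° gives SM at 32.80° from the x-axis; with |SM| = 23.3, M = (38.30, -7.796). Then |GM| = |M − G| = 39.08.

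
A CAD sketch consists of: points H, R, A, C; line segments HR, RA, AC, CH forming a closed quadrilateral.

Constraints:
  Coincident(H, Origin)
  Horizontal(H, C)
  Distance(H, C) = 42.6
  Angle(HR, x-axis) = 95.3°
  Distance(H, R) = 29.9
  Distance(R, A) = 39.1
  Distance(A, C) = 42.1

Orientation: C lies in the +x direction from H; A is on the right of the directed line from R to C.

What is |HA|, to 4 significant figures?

9.217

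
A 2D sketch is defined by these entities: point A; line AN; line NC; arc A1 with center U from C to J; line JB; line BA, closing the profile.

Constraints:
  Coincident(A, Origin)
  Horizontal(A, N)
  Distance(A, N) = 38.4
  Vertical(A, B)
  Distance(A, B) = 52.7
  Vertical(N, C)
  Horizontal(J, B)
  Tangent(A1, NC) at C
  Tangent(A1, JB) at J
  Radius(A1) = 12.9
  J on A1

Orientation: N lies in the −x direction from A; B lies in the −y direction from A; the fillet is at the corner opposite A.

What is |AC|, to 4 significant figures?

55.30

The virtual corner opposite A is at (-38.40, -52.70). Tangency of A1 to NC means the radius UC is perpendicular to NC and the tangent condition forces UJ to be normal to JB, with radius 12.9, so the center U sits 12.9 in from both sides at U = (-25.50, -39.80). That places the tangent points at C = (-38.40, -39.80) on NC and J = (-25.50, -52.70) on JB. Then |AC| = |C − A| = 55.30.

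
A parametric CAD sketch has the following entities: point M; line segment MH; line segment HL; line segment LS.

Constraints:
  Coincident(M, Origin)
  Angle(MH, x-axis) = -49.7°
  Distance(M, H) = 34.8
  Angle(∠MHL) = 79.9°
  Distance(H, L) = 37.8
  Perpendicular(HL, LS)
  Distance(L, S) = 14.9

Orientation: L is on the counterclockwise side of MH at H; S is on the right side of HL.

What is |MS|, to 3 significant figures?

58.5

M is at the origin; MH runs at -49.7° with length 34.8, so H = 34.8·(cos -49.7°, sin -49.7°) = (22.5, -26.5). ∠MHL = 79.9°, so HL runs at -49.7° + (180° − 79.9°) = 50.4° from the x-axis; with |HL| = 37.8, L = H + 37.8·(cos 50.4°, sin 50.4°) = (46.6, 2.58). The perpendicularity gives LS at right angles to HL; with |LS| = 14.9 on the right of HL, S = L + 14.9·(0.771, -0.637) = (58.1, -6.91). Then |MS| = |S − M| = 58.5.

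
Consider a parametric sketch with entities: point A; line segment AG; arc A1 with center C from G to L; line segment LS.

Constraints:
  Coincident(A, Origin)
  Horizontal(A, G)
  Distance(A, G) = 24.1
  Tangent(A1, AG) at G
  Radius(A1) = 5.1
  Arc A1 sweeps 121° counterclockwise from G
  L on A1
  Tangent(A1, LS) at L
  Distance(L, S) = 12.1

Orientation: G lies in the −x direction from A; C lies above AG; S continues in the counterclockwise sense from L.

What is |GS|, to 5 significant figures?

18.194

A is at the origin; AG is horizontal with |AG| = 24.1 and G on the −x side, so G = (-24.100, 0.0000). Since A1 is tangent to AG there, CG ⟂ AG, so C = G + (0, 5.1) = (-24.100, 5.1000). On A1, G sits at bearing -90° from C; a 121° counterclockwise sweep puts L at bearing 31°, so L = C + 5.1·(cos 31°, sin 31°) = (-19.728, 7.7267). A1 meets LS tangentially, so CL is at right angles to LS, so LS runs along (−sin 31°, cos 31°); with |LS| = 12.1, S = (-25.960, 18.098). Then |GS| = |S − G| = 18.194.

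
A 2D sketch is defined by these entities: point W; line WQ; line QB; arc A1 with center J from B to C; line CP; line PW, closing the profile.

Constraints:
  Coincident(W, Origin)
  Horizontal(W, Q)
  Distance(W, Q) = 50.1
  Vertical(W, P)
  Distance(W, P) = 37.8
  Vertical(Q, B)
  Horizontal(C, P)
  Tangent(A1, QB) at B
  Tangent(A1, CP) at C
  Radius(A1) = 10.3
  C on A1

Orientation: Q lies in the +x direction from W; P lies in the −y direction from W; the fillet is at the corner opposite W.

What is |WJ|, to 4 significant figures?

48.38

W is at the origin; WQ is horizontal with |WQ| = 50.1 and Q on the +x side, so Q = (50.10, 0.000). WP is vertical with |WP| = 37.8 and P on the −y side, so P = (0.000, -37.80). The virtual corner opposite W is at (50.10, -37.80). A1 meets QB tangentially, so JB is at right angles to QB and A1 meets CP tangentially, so JC is at right angles to CP, with radius 10.3, so the center J sits 10.3 in from both sides at J = (39.80, -27.50). Then |WJ| = |J − W| = 48.38.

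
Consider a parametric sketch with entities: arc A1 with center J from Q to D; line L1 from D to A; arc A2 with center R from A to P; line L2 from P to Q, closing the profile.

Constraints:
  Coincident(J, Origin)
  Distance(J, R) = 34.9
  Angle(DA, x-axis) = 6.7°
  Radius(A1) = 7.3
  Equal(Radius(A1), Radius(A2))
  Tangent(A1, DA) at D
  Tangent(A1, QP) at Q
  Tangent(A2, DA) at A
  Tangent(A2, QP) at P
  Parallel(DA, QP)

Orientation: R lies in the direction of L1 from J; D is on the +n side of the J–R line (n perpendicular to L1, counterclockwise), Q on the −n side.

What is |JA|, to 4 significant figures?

35.66

Tangency of A1 to both parallel lines with radius 7.3 puts D and Q at J ± 7.3·n: D = (-0.8517, 7.250), Q = (0.8517, -7.250). Equal radii place A and P the same way about R: A = R + 7.3·n = (33.81, 11.32), P = R − 7.3·n = (35.51, -3.178). Then |JA| = |A − J| = 35.66.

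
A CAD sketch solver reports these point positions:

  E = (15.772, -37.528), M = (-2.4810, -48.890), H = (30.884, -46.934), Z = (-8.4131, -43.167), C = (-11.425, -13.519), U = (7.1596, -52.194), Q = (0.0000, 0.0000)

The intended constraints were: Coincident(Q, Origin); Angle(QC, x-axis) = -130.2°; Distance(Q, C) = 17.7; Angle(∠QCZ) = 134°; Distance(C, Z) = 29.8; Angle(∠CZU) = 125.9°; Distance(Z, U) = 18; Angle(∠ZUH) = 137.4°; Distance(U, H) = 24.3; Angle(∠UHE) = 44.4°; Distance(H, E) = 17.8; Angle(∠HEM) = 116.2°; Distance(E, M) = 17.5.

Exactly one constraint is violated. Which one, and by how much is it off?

Distance(E, M) = 17.5 — off by 4.00.

Q = (0.00, 0.00) ✓; QC at -130.2° ✓; |QC| = 17.70 ✓; ∠QCZ = 134.0° ✓; |CZ| = 29.80 ✓; ∠CZU = 125.9° ✓; |ZU| = 18.00 ✓; ∠ZUH = 137.4° ✓; |UH| = 24.30 ✓; ∠UHE = 44.40° ✓; |HE| = 17.80 ✓; ∠HEM = 116.2° ✓; |EM| = 21.50 ✗.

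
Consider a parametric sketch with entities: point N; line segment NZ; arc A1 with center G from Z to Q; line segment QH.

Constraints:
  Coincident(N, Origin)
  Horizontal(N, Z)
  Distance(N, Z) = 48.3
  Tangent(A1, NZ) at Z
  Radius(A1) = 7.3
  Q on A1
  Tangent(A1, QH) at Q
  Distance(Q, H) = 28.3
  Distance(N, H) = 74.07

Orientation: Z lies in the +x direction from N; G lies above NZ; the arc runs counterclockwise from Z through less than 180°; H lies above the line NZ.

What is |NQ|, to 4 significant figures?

54.83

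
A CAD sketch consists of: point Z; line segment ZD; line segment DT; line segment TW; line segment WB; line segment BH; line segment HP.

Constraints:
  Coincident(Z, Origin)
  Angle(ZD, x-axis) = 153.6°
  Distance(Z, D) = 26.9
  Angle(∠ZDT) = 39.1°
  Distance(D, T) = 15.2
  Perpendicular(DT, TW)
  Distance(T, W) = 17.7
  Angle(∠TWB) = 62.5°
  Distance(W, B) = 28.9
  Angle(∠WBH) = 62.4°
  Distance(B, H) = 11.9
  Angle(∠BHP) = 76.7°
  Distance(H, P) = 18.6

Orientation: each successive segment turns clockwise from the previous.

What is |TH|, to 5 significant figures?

16.063

Z is at the origin; ZD runs at 153.6° with length 26.9, so D = (-24.095, 11.961). ∠ZDT = 39.1° gives DT at 12.700° from the x-axis; with |DT| = 15.2, T = (-9.2665, 15.302). DT ⟂ TW, so TW runs at -77.300°; with |TW| = 17.7, W = (-5.3752, -1.9646). ∠TWB = 62.5° gives WB at 165.20° from the x-axis; with |WB| = 28.9, B = (-33.316, 5.4178). ∠WBH = 62.4° gives BH at 47.600° from the x-axis; with |BH| = 11.9, H = (-25.292, 14.205). Then |TH| = |H − T| = 16.063.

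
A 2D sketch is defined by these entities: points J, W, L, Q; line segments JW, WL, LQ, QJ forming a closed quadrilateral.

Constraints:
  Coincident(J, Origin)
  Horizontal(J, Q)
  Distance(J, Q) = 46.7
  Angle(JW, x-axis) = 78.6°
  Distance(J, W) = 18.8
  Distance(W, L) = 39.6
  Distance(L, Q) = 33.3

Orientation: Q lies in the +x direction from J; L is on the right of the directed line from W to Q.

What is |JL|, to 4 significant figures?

26.16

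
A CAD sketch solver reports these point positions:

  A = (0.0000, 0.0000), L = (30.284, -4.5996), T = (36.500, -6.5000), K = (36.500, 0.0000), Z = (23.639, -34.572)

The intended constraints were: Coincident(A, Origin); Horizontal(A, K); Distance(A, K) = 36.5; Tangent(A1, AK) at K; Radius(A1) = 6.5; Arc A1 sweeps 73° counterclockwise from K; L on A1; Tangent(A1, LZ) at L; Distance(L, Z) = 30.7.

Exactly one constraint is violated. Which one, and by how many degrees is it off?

Tangent(A1, LZ) at L — off by 4.50°.

A = (0.00, 0.00) ✓; A.y = 0.00, K.y = 0.00 ✓; |AK| = 36.50 ✓; ∠(TK, KA) = 90.00° ✓; |TK| = 6.500 ✓; bearing(T→L) − bearing(T→K) = 73.00° ✓; |TL| = 6.500 ✓; ∠(TL, LZ) = 85.50° ✗; |LZ| = 30.70 ✓.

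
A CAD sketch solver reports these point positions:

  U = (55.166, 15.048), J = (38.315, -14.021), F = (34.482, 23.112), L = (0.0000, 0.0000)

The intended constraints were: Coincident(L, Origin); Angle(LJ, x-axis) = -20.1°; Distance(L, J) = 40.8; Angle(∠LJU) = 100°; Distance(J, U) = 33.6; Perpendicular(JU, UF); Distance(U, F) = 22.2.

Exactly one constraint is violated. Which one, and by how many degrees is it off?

Perpendicular(JU, UF) — off by 8.80°.

L = (0.00, 0.00) ✓; LJ at -20.10° ✓; |LJ| = 40.80 ✓; ∠LJU = 100.0° ✓; |JU| = 33.60 ✓; ∠(JU, UF) = 98.80° ✗; |UF| = 22.20 ✓.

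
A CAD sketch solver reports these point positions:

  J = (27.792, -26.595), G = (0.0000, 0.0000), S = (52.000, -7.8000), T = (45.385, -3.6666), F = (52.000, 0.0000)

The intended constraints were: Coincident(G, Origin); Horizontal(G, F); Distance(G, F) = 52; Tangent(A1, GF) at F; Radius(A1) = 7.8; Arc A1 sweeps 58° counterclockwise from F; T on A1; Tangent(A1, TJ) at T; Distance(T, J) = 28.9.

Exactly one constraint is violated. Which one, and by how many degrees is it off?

Tangent(A1, TJ) at T — off by 5.50°.

G = (0.00, 0.00) ✓; G.y = 0.00, F.y = 0.00 ✓; |GF| = 52.00 ✓; ∠(SF, FG) = 90.00° ✓; |SF| = 7.800 ✓; bearing(S→T) − bearing(S→F) = 58.00° ✓; |ST| = 7.800 ✓; ∠(ST, TJ) = 95.50° ✗; |TJ| = 28.90 ✓.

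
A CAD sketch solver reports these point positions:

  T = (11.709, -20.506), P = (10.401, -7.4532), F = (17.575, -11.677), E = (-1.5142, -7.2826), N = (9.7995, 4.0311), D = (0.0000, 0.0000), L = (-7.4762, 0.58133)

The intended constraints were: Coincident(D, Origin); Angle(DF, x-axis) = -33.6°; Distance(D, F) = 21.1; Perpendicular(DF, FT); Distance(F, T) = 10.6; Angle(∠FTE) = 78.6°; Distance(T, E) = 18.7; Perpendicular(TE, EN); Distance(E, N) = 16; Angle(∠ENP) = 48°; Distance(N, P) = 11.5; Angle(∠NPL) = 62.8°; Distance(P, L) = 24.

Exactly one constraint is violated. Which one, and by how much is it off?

Distance(P, L) = 24 — off by 4.40.

D = (0.00, 0.00) ✓; DF at -33.60° ✓; |DF| = 21.10 ✓; ∠(DF, FT) = 90.00° ✓; |FT| = 10.60 ✓; ∠FTE = 78.60° ✓; |TE| = 18.70 ✓; ∠(TE, EN) = 90.00° ✓; |EN| = 16.00 ✓; ∠ENP = 48.00° ✓; |NP| = 11.50 ✓; ∠NPL = 62.80° ✓; |PL| = 19.60 ✗.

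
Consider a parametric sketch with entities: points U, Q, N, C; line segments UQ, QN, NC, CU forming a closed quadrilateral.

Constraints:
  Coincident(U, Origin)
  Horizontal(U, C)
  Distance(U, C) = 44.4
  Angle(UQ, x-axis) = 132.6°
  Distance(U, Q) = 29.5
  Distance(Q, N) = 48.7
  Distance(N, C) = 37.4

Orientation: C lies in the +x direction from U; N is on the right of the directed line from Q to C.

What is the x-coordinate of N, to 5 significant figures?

10.664

U is at the origin; UC is horizontal with |UC| = 44.4 and C in +x, so C = (44.4, 0). UQ runs at 132.6° with |UQ| = 29.5, so Q = (-19.968, 21.715). N is determined by |QN| = 48.7 and |NC| = 37.4 together: it lies at the intersection of circle(Q, 48.7) and circle(C, 37.4). With |QC| = 67.932, the foot of the radical line on QC is 41.127 from Q and the perpendicular offset is √(48.7² − 41.127²) = 26.082. Taking the right-of-QC solution: N = (10.664, -16.145).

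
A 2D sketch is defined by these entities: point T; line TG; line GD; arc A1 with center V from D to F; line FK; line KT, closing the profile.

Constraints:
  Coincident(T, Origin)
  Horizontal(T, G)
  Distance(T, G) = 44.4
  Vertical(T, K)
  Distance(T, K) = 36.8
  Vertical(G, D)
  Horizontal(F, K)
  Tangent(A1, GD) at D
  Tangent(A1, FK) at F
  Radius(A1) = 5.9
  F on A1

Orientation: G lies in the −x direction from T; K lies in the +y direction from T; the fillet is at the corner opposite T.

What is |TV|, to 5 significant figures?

49.367

T and K share the same x with |TK| = 36.8 and K on the +y side, so K = (0.0000, 36.800). The virtual corner opposite T is at (-44.400, 36.800). Tangency of A1 to GD means the radius VD is perpendicular to GD and the tangent condition forces VF to be normal to FK, with radius 5.9, so the center V sits 5.9 in from both sides at V = (-38.500, 30.900). Then |TV| = |V − T| = 49.367.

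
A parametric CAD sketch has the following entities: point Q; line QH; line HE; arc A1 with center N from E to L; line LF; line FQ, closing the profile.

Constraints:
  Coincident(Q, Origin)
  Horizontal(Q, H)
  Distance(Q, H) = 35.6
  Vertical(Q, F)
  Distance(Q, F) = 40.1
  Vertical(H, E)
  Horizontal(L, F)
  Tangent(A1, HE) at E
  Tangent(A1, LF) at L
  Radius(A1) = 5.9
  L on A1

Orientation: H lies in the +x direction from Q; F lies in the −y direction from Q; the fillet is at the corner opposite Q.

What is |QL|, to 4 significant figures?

49.90

Q is at the origin; Q and H share the same y with |QH| = 35.6 and H on the +x side, so H = (35.60, 0.000). QF is vertical with |QF| = 40.1 and F on the −y side, so F = (0.000, -40.10). The virtual corner opposite Q is at (35.60, -40.10). Since A1 is tangent to HE there, NE ⟂ HE and since A1 is tangent to LF there, NL ⟂ LF, with radius 5.9, so the center N sits 5.9 in from both sides at N = (29.70, -34.20). That places the tangent points at E = (35.60, -34.20) on HE and L = (29.70, -40.10) on LF. Then |QL| = |L − Q| = 49.90.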